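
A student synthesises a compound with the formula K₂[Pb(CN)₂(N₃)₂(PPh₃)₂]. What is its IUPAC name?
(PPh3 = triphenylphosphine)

The 2 potassium counter-ions carry a total charge of +2, so each complex ion is 2−.
Ligand charges: 2×azido (-1 each), 2×cyano (-1 each), 2×triphenylphosphine (neutral); total -4. So Pb + (-4) = 2−, giving Pb = +2.
Ligands are named alphabetically: azido before cyano before triphenylphosphine.
The complex ion is anionic, so lead takes the -ate form plumbate(II).

potassium diazidodicyanobis(triphenylphosphine)plumbate(II)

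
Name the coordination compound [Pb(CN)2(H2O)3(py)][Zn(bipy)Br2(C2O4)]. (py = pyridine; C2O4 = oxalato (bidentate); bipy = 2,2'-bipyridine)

Zinc is always +2 in its complexes; the anion's ligand charges sum to -4, so the complex anion is 2−.
A 1:1 salt means the cation carries the equal and opposite charge, 2+.
Cation: ligand charges sum to -2; for the ion to be 2+, Pb = +4.

triaquadicyano(pyridine)lead(IV) (2,2'-bipyridine)dibromooxalatozincate(II)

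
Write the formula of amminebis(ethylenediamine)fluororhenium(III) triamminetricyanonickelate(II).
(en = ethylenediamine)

Cation [Re…]: ligand charges -1, Re(III) ⇒ ion charge 2+.
Anion [Ni…]: ligand charges -3, Ni(II) ⇒ ion charge 1−.

[Re(en)2F(NH3)][Ni(CN)3(NH3)3]2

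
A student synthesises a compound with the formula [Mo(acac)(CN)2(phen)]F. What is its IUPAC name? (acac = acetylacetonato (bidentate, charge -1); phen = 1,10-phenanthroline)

The 1 fluoride counter-ion carries a total charge of -1, so each complex ion is 1+.
Ligand charges: 1×acetylacetonato (-1 each), 1×1,10-phenanthroline (neutral), 2×cyano (-1 each); total -3. So Mo + (-3) = 1+, giving Mo = +4.
Ligands are named alphabetically: acetylacetonato before cyano before phenanthroline.

(acetylacetonato)dicyano(1,10-phenanthroline)molybdenum(IV) fluoride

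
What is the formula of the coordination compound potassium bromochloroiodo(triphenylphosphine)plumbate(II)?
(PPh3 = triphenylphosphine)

K[PbBrClI(PPh3)]

Ligands: 1 iodo (I, -1), 1 chloro (Cl, -1), 1 bromo (Br, -1), 1 triphenylphosphine (PPh3, neutral). Ligand charge sum = -3.
Charge balance with potassium (+1) requires 1 complex ion per 1 potassium.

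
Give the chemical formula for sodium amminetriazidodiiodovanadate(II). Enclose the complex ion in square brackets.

Ligands: 1 ammine (NH3, neutral), 3 azido (N3, -1), 2 iodo (I, -1). Ligand charge sum = -5.
Charge balance with sodium (+1) requires 1 complex ion per 3 sodium.

Na3[VI2(N3)3(NH3)]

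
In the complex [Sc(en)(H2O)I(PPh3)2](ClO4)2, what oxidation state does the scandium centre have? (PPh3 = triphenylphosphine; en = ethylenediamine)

2 perchlorate outside the brackets (-1 each) → the complex ion is 2+.
Ligand charges: 2×PPh3 neutral; 1×en neutral; 1×H2O neutral; 1×I = -1; sum -1.
Sc + (-1) = 2+ ⇒ Sc is +3.

+3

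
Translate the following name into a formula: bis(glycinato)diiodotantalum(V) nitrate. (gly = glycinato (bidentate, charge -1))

Ligands: 2 glycinato (gly, -1), 2 iodo (I, -1). Ligand charge sum = -4.
With Ta in oxidation state +5, the complex ion is [Ta...]^1+.
Charge balance with nitrate (-1) requires 1 complex ion per 1 nitrate.

[Ta(gly)2I2]NO3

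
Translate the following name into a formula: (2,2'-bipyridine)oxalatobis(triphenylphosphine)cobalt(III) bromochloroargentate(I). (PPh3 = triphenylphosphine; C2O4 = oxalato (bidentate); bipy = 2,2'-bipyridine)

[Co(bipy)(C2O4)(PPh3)2][AgBrCl]

Cation [Co…]: ligand charges -2, Co(III) ⇒ ion charge 1+.
Anion [Ag…]: ligand charges -2, Ag(I) ⇒ ion charge 1−.
One 1+ cation balances one 1− anion.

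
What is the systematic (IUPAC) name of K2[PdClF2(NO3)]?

The 2 potassium counter-ions carry a total charge of +2, so each complex ion is 2−.
Ligand charges: 1×nitrato (-1 each), 1×chloro (-1 each), 2×fluoro (-1 each); total -4. So Pd + (-4) = 2−, giving Pd = +2.
The complex ion is anionic, so palladium takes the -ate form palladate(II).

potassium chlorodifluoronitratopalladate(II)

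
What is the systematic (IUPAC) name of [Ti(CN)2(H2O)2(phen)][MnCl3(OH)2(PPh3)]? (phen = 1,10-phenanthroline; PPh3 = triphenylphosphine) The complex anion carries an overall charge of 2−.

The complex anion is given as 2−; its ligand charges sum to -5, so Mn = +3.
A 1:1 salt means the cation carries the equal and opposite charge, 2+.
Cation: ligand charges sum to -2; for the ion to be 2+, Ti = +4.

diaquadicyano(1,10-phenanthroline)titanium(IV) trichlorodihydroxo(triphenylphosphine)manganate(III)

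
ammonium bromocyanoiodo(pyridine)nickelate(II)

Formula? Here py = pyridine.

Ligands: 1 iodo (I, -1), 1 cyano (CN, -1), 1 pyridine (py, neutral), 1 bromo (Br, -1). Ligand charge sum = -3.
With Ni in oxidation state +2, the complex ion is [Ni...]^1−.
Charge balance with ammonium (+1) requires 1 complex ion per 1 ammonium.

NH4[NiBr(CN)I(py)]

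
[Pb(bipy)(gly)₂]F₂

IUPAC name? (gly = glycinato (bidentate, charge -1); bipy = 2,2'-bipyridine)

(2,2'-bipyridine)bis(glycinato)lead(IV) fluoride

The 2 fluoride counter-ions carry a total charge of -2, so each complex ion is 2+.
Ligand charges: 2×glycinato (-1 each), 1×2,2'-bipyridine (neutral); total -2. So Pb + (-2) = 2+, giving Pb = +4.
Ligands are named alphabetically: bipyridine before glycinato.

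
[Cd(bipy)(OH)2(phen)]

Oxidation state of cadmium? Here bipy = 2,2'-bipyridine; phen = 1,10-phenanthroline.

No counter-ion: the bracketed complex is neutral.
Ligand charges: 2×OH = -2; 1×bipy neutral; 1×phen neutral; sum -2.
Cd + (-2) = 0 ⇒ Cd is +2.

+2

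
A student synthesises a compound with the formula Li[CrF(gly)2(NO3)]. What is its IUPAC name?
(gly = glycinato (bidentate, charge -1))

lithium fluorobis(glycinato)nitratochromate(III)

The 1 lithium counter-ion carries a total charge of +1, so each complex ion is 1−.
Ligand charges: 1×nitrato (-1 each), 1×fluoro (-1 each), 2×glycinato (-1 each); total -4. So Cr + (-4) = 1−, giving Cr = +3.
Ligands are named alphabetically: fluoro before glycinato before nitrato.
The complex ion is anionic, so chromium takes the -ate form chromate(III).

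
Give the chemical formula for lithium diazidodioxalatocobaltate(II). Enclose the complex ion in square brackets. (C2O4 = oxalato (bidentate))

Li4[Co(C2O4)2(N3)2]

Ligands: 2 oxalato (C2O4, -2), 2 azido (N3, -1). Ligand charge sum = -6.
Charge balance with lithium (+1) requires 1 complex ion per 4 lithium.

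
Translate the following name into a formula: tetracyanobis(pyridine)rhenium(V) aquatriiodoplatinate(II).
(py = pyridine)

[Re(CN)4(py)2][Pt(H2O)I3]

Cation [Re…]: ligand charges -4, Re(V) ⇒ ion charge 1+.
Anion [Pt…]: ligand charges -3, Pt(II) ⇒ ion charge 1−.
One 1+ cation balances one 1− anion.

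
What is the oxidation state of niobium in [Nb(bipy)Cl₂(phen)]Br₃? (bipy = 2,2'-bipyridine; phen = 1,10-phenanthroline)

3 bromide outside the brackets (-1 each) → the complex ion is 3+.
Ligand charges: 1×bipy neutral; 1×phen neutral; 2×Cl = -2; sum -2.
Nb + (-2) = 3+ ⇒ Nb is +5.

+5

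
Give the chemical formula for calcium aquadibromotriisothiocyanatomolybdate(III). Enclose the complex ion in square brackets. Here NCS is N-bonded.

Ca[MoBr2(H2O)(NCS)3]

Ligands: 1 aqua (H2O, neutral), 3 isothiocyanato (NCS, -1), 2 bromo (Br, -1). Ligand charge sum = -5.
Charge balance with calcium (+2) requires 1 complex ion per 1 calcium.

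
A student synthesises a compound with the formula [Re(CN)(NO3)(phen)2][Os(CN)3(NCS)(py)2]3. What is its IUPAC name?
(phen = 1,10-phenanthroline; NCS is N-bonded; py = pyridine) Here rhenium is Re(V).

cyanonitratobis(1,10-phenanthroline)rhenium(V) tricyanoisothiocyanatobis(pyridine)osmate(III)

Re is given as +5; the cation's ligand charges sum to -2, so the complex cation is 3+.
With 3 anions per cation, each anion must be 3/3 = 1−.
Anion: ligand charges sum to -4; for the ion to be 1−, Os = +3.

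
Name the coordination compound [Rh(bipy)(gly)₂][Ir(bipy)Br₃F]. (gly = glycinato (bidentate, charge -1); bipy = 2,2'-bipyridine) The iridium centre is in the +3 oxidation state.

(2,2'-bipyridine)bis(glycinato)rhodium(III) (2,2'-bipyridine)tribromofluoroiridate(III)

Ir is given as +3; the anion's ligand charges sum to -4, so the complex anion is 1−.
A 1:1 salt means the cation carries the equal and opposite charge, 1+.
Cation: ligand charges sum to -2; for the ion to be 1+, Rh = +3.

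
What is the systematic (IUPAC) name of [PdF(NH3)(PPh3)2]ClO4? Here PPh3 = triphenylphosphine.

amminefluorobis(triphenylphosphine)palladium(II) perchlorate

The 1 perchlorate counter-ion carries a total charge of -1, so each complex ion is 1+.
Ligand charges: 1×ammine (neutral), 1×fluoro (-1 each), 2×triphenylphosphine (neutral); total -1. So Pd + (-1) = 1+, giving Pd = +2.
Ligands are named alphabetically: ammine before fluoro before triphenylphosphine.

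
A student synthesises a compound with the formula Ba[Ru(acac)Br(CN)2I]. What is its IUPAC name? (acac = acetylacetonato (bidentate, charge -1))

barium (acetylacetonato)bromodicyanoiodoruthenate(III)

The 1 barium counter-ion carries a total charge of +2, so each complex ion is 2−.
Ligand charges: 1×iodo (-1 each), 1×acetylacetonato (-1 each), 2×cyano (-1 each), 1×bromo (-1 each); total -5. So Ru + (-5) = 2−, giving Ru = +3.
The complex ion is anionic, so ruthenium takes the -ate form ruthenate(III).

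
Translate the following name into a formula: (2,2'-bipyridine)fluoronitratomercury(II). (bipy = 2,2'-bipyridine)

Ligands: 1 nitrato (NO3, -1), 1 fluoro (F, -1), 1 2,2'-bipyridine (bipy, neutral). Ligand charge sum = -2.
With Hg in oxidation state +2, the complex ion is [Hg...].

[Hg(bipy)F(NO3)]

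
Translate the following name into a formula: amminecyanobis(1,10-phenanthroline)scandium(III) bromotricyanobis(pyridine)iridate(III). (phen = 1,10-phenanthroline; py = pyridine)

Cation [Sc…]: ligand charges -1, Sc(III) ⇒ ion charge 2+.
Anion [Ir…]: ligand charges -4, Ir(III) ⇒ ion charge 1−.
One 2+ cation requires 2 of the 1− anion.

[Sc(CN)(NH3)(phen)2][IrBr(CN)3(py)2]2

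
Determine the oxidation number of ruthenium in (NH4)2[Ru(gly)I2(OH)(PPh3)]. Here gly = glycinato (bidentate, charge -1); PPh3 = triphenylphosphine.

+2

2 ammonium outside the brackets (+1 each) → the complex ion is 2−.
Ligand charges: 1×gly = -1; 2×I = -2; 1×PPh3 neutral; 1×OH = -1; sum -4.
Ru + (-4) = 2− ⇒ Ru is +2.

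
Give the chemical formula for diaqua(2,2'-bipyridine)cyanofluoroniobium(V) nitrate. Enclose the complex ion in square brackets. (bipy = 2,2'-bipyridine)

[Nb(bipy)(CN)F(H2O)2](NO3)3

Ligands: 1 2,2'-bipyridine (bipy, neutral), 1 fluoro (F, -1), 2 aqua (H2O, neutral), 1 cyano (CN, -1). Ligand charge sum = -2.
With Nb in oxidation state +5, the complex ion is [Nb...]^3+.
Charge balance with nitrate (-1) requires 1 complex ion per 3 nitrate.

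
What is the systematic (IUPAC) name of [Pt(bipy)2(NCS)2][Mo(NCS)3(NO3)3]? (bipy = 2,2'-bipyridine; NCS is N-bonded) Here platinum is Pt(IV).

bis(2,2'-bipyridine)diisothiocyanatoplatinum(IV) triisothiocyanatotrinitratomolybdate(IV)

Pt is given as +4; the cation's ligand charges sum to -2, so the complex cation is 2+.
A 1:1 salt means the anion carries the equal and opposite charge, 2−.
Anion: ligand charges sum to -6; for the ion to be 2−, Mo = +4.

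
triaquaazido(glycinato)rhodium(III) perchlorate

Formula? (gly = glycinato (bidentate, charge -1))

Ligands: 3 aqua (H2O, neutral), 1 glycinato (gly, -1), 1 azido (N3, -1). Ligand charge sum = -2.
With Rh in oxidation state +3, the complex ion is [Rh...]^1+.
Charge balance with perchlorate (-1) requires 1 complex ion per 1 perchlorate.

[Rh(gly)(H2O)3(N3)]ClO4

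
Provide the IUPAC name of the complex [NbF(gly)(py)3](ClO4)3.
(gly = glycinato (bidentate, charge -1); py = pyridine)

The 3 perchlorate counter-ions carry a total charge of -3, so each complex ion is 3+.
Ligand charges: 1×glycinato (-1 each), 3×pyridine (neutral), 1×fluoro (-1 each); total -2. So Nb + (-2) = 3+, giving Nb = +5.
Ligands are named alphabetically: fluoro before glycinato before pyridine.

fluoro(glycinato)tris(pyridine)niobium(V) perchlorate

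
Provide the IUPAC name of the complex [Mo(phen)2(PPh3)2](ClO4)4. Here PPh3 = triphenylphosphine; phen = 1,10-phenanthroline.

bis(1,10-phenanthroline)bis(triphenylphosphine)molybdenum(IV) perchlorate

The 4 perchlorate counter-ions carry a total charge of -4, so each complex ion is 4+.
Ligand charges: 2×triphenylphosphine (neutral), 2×1,10-phenanthroline (neutral); total 0. So Mo + (0) = 4+, giving Mo = +4.
Ligands are named alphabetically: phenanthroline before triphenylphosphine.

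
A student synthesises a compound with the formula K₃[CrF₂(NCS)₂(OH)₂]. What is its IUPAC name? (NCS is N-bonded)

The 3 potassium counter-ions carry a total charge of +3, so each complex ion is 3−.
Ligand charges: 2×hydroxo (-1 each), 2×isothiocyanato (-1 each), 2×fluoro (-1 each); total -6. So Cr + (-6) = 3−, giving Cr = +3.
Ligands are named alphabetically: fluoro before hydroxo before isothiocyanato.
The complex ion is anionic, so chromium takes the -ate form chromate(III).

potassium difluorodihydroxodiisothiocyanatochromate(III)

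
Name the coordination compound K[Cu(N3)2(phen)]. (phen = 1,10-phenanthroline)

The 1 potassium counter-ion carries a total charge of +1, so each complex ion is 1−.
Ligand charges: 1×1,10-phenanthroline (neutral), 2×azido (-1 each); total -2. So Cu + (-2) = 1−, giving Cu = +1.
The complex ion is anionic, so copper takes the -ate form cuprate(I).

potassium diazido(1,10-phenanthroline)cuprate(I)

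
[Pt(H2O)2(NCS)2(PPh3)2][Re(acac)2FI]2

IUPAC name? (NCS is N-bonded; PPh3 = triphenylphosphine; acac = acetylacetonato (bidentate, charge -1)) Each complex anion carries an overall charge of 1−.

Both ions are complex: the cation is named first with the plain metal name, the anion second with the -ate form; each ion's ligands are alphabetised independently.
The complex anion is given as 1−; its ligand charges sum to -4, so Re = +3.
With 2 anions per cation, the cation must be 2×1 = 2+.
Cation: ligand charges sum to -2; for the ion to be 2+, Pt = +4.

diaquadiisothiocyanatobis(triphenylphosphine)platinum(IV) bis(acetylacetonato)fluoroiodorhenate(III)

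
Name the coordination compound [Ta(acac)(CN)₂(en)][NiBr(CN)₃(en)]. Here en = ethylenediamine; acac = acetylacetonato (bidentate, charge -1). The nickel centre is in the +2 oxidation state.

(acetylacetonato)dicyano(ethylenediamine)tantalum(V) bromotricyano(ethylenediamine)nickelate(II)

Both ions are complex: the cation is named first with the plain metal name, the anion second with the -ate form; each ion's ligands are alphabetised independently.
Ni is given as +2; the anion's ligand charges sum to -4, so the complex anion is 2−.
A 1:1 salt means the cation carries the equal and opposite charge, 2+.
Cation: ligand charges sum to -3; for the ion to be 2+, Ta = +5.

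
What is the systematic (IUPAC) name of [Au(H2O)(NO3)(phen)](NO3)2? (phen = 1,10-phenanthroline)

aquanitrato(1,10-phenanthroline)gold(III) nitrate

The 2 nitrate counter-ions carry a total charge of -2, so each complex ion is 2+.
Ligand charges: 1×1,10-phenanthroline (neutral), 1×nitrato (-1 each), 1×aqua (neutral); total -1. So Au + (-1) = 2+, giving Au = +3.
Ligands are named alphabetically: aqua before nitrato before phenanthroline.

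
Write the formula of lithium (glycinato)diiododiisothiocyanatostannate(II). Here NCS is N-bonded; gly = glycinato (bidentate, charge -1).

Ligands: 2 isothiocyanato (NCS, -1), 2 iodo (I, -1), 1 glycinato (gly, -1). Ligand charge sum = -5.
Charge balance with lithium (+1) requires 1 complex ion per 3 lithium.

Li3[Sn(gly)I2(NCS)2]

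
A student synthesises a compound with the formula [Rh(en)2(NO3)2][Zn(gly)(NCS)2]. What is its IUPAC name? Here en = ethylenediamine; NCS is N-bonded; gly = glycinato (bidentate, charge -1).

Zinc is always +2 in its complexes; the anion's ligand charges sum to -3, so the complex anion is 1−.
A 1:1 salt means the cation carries the equal and opposite charge, 1+.
Cation: ligand charges sum to -2; for the ion to be 1+, Rh = +3.

bis(ethylenediamine)dinitratorhodium(III) (glycinato)diisothiocyanatozincate(II)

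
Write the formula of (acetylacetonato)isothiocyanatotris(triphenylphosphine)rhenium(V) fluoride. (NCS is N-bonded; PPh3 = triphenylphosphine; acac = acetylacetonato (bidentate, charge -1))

[Re(acac)(NCS)(PPh3)3]F3

Ligands: 1 isothiocyanato (NCS, -1), 3 triphenylphosphine (PPh3, neutral), 1 acetylacetonato (acac, -1). Ligand charge sum = -2.
Charge balance with fluoride (-1) requires 1 complex ion per 3 fluoride.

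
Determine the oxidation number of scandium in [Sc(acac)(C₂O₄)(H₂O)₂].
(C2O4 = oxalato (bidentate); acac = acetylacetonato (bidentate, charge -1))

+3

No counter-ion: the bracketed complex is neutral.
Ligand charges: 2×H2O neutral; 1×C2O4 = -2; 1×acac = -1; sum -3.
Sc + (-3) = 0 ⇒ Sc is +3.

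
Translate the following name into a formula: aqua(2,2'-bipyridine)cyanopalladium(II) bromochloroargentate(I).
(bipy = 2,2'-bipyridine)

Cation [Pd…]: ligand charges -1, Pd(II) ⇒ ion charge 1+.
Anion [Ag…]: ligand charges -2, Ag(I) ⇒ ion charge 1−.
One 1+ cation balances one 1− anion.

[Pd(bipy)(CN)(H2O)][AgBrCl]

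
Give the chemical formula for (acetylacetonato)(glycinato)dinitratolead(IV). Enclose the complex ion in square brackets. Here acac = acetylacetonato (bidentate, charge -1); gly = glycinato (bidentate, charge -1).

[Pb(acac)(gly)(NO3)2]

Ligands: 2 nitrato (NO3, -1), 1 acetylacetonato (acac, -1), 1 glycinato (gly, -1). Ligand charge sum = -4.
With Pb in oxidation state +4, the complex ion is [Pb...].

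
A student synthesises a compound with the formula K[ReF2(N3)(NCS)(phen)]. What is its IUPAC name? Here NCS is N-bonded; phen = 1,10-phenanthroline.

The 1 potassium counter-ion carries a total charge of +1, so each complex ion is 1−.
Ligand charges: 1×isothiocyanato (-1 each), 1×1,10-phenanthroline (neutral), 1×azido (-1 each), 2×fluoro (-1 each); total -4. So Re + (-4) = 1−, giving Re = +3.
The complex ion is anionic, so rhenium takes the -ate form rhenate(III).

potassium azidodifluoroisothiocyanato(1,10-phenanthroline)rhenate(III)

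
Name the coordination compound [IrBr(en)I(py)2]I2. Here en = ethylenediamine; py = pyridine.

The 2 iodide counter-ions carry a total charge of -2, so each complex ion is 2+.
Ligand charges: 1×ethylenediamine (neutral), 2×pyridine (neutral), 1×iodo (-1 each), 1×bromo (-1 each); total -2. So Ir + (-2) = 2+, giving Ir = +4.
Ligands are named alphabetically: bromo before ethylenediamine before iodo before pyridine.

bromo(ethylenediamine)iodobis(pyridine)iridium(IV) iodide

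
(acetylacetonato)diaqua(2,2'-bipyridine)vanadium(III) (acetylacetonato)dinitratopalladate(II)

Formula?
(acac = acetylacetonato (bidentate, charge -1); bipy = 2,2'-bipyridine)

[V(acac)(bipy)(H2O)2][Pd(acac)(NO3)2]2

Cation [V…]: ligand charges -1, V(III) ⇒ ion charge 2+.
Anion [Pd…]: ligand charges -3, Pd(II) ⇒ ion charge 1−.
One 2+ cation requires 2 of the 1− anion.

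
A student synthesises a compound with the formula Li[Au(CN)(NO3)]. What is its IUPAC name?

lithium cyanonitratoaurate(I)

The 1 lithium counter-ion carries a total charge of +1, so each complex ion is 1−.
Ligand charges: 1×cyano (-1 each), 1×nitrato (-1 each); total -2. So Au + (-2) = 1−, giving Au = +1.
Ligands are named alphabetically: cyano before nitrato.
The complex ion is anionic, so gold takes the -ate form aurate(I).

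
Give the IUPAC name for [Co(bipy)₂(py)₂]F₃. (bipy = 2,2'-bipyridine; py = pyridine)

bis(2,2'-bipyridine)bis(pyridine)cobalt(III) fluoride

The 3 fluoride counter-ions carry a total charge of -3, so each complex ion is 3+.
Ligand charges: 2×2,2'-bipyridine (neutral), 2×pyridine (neutral); total 0. So Co + (0) = 3+, giving Co = +3.
Ligands are named alphabetically: bipyridine before pyridine.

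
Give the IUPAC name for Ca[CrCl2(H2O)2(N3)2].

The 1 calcium counter-ion carries a total charge of +2, so each complex ion is 2−.
Ligand charges: 2×chloro (-1 each), 2×azido (-1 each), 2×aqua (neutral); total -4. So Cr + (-4) = 2−, giving Cr = +2.
The complex ion is anionic, so chromium takes the -ate form chromate(II).

calcium diaquadiazidodichlorochromate(II)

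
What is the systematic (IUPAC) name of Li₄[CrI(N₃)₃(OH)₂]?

The 4 lithium counter-ions carry a total charge of +4, so each complex ion is 4−.
Ligand charges: 1×iodo (-1 each), 3×azido (-1 each), 2×hydroxo (-1 each); total -6. So Cr + (-6) = 4−, giving Cr = +2.
The complex ion is anionic, so chromium takes the -ate form chromate(II).

lithium triazidodihydroxoiodochromate(II)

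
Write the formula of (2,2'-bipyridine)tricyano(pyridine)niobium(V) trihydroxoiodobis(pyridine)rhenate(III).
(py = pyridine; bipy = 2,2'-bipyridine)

Cation [Nb…]: ligand charges -3, Nb(V) ⇒ ion charge 2+.
Anion [Re…]: ligand charges -4, Re(III) ⇒ ion charge 1−.

[Nb(bipy)(CN)3(py)][ReI(OH)3(py)2]2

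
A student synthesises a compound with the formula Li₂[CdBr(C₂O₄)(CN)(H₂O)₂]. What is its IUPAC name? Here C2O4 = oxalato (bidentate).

lithium diaquabromocyanooxalatocadmate(II)

The 2 lithium counter-ions carry a total charge of +2, so each complex ion is 2−.
Ligand charges: 1×bromo (-1 each), 1×cyano (-1 each), 1×oxalato (-2 each), 2×aqua (neutral); total -4. So Cd + (-4) = 2−, giving Cd = +2.
Ligands are named alphabetically: aqua before bromo before cyano before oxalato.
The complex ion is anionic, so cadmium takes the -ate form cadmate(II).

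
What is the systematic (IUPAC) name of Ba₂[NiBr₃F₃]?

The 2 barium counter-ions carry a total charge of +4, so each complex ion is 4−.
Ligand charges: 3×bromo (-1 each), 3×fluoro (-1 each); total -6. So Ni + (-6) = 4−, giving Ni = +2.
Ligands are named alphabetically: bromo before fluoro.
The complex ion is anionic, so nickel takes the -ate form nickelate(II).

barium tribromotrifluoronickelate(II)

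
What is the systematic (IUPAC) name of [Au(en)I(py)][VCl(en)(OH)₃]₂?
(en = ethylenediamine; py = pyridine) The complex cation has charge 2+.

Both ions are complex: the cation is named first with the plain metal name, the anion second with the -ate form; each ion's ligands are alphabetised independently.
The complex cation is given as 2+; its ligand charges sum to -1, so Au = +3.
With 2 anions per cation, each anion must be 2/2 = 1−.
Anion: ligand charges sum to -4; for the ion to be 1−, V = +3.

(ethylenediamine)iodo(pyridine)gold(III) chloro(ethylenediamine)trihydroxovanadate(III)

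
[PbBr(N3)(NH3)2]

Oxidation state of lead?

+2

No counter-ion: the bracketed complex is neutral.
Ligand charges: 2×NH3 neutral; 1×Br = -1; 1×N3 = -1; sum -2.
Pb + (-2) = 0 ⇒ Pb is +2.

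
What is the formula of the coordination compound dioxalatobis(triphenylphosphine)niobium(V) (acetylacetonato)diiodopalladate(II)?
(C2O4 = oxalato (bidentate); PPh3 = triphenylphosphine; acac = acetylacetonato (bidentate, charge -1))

[Nb(C2O4)2(PPh3)2][Pd(acac)I2]

Cation [Nb…]: ligand charges -4, Nb(V) ⇒ ion charge 1+.
Anion [Pd…]: ligand charges -3, Pd(II) ⇒ ion charge 1−.
One 1+ cation balances one 1− anion.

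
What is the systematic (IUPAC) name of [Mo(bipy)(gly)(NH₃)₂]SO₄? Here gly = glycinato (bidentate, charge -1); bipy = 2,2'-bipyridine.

The 1 sulfate counter-ion carries a total charge of -2, so each complex ion is 2+.
Ligand charges: 1×glycinato (-1 each), 1×2,2'-bipyridine (neutral), 2×ammine (neutral); total -1. So Mo + (-1) = 2+, giving Mo = +3.
Ligands are named alphabetically: ammine before bipyridine before glycinato.

diammine(2,2'-bipyridine)(glycinato)molybdenum(III) sulfate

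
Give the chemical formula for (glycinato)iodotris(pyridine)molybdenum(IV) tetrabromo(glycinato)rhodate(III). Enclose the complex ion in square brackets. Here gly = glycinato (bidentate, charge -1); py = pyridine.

Cation [Mo…]: ligand charges -2, Mo(IV) ⇒ ion charge 2+.
Anion [Rh…]: ligand charges -5, Rh(III) ⇒ ion charge 2−.
One 2+ cation balances one 2− anion.

[Mo(gly)I(py)3][RhBr4(gly)]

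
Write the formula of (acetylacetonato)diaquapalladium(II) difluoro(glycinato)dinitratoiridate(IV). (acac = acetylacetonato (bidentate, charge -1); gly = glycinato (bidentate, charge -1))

[Pd(acac)(H2O)2][IrF2(gly)(NO3)2]

Cation [Pd…]: ligand charges -1, Pd(II) ⇒ ion charge 1+.
Anion [Ir…]: ligand charges -5, Ir(IV) ⇒ ion charge 1−.
One 1+ cation balances one 1− anion.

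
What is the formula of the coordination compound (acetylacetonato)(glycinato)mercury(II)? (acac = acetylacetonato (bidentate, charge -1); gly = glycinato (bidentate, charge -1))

[Hg(acac)(gly)]

Ligands: 1 acetylacetonato (acac, -1), 1 glycinato (gly, -1). Ligand charge sum = -2.
With Hg in oxidation state +2, the complex ion is [Hg...].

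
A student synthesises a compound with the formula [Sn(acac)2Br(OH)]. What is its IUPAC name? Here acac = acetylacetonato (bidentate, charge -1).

There is no counter-ion, so the complex is neutral overall.
Ligand charges: 1×bromo (-1 each), 1×hydroxo (-1 each), 2×acetylacetonato (-1 each); total -4. So Sn + (-4) = 0, giving Sn = +4.
Ligands are named alphabetically: acetylacetonato before bromo before hydroxo.

bis(acetylacetonato)bromohydroxotin(IV)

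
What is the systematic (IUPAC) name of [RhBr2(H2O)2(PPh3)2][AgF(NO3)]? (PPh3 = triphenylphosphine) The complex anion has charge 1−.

diaquadibromobis(triphenylphosphine)rhodium(III) fluoronitratoargentate(I)

The complex anion is given as 1−; its ligand charges sum to -2, so Ag = +1.
A 1:1 salt means the cation carries the equal and opposite charge, 1+.
Cation: ligand charges sum to -2; for the ion to be 1+, Rh = +3.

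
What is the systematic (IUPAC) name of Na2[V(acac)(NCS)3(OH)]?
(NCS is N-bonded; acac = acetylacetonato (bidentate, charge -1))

sodium (acetylacetonato)hydroxotriisothiocyanatovanadate(III)

The 2 sodium counter-ions carry a total charge of +2, so each complex ion is 2−.
Ligand charges: 3×isothiocyanato (-1 each), 1×hydroxo (-1 each), 1×acetylacetonato (-1 each); total -5. So V + (-5) = 2−, giving V = +3.
Ligands are named alphabetically: acetylacetonato before hydroxo before isothiocyanato.
The complex ion is anionic, so vanadium takes the -ate form vanadate(III).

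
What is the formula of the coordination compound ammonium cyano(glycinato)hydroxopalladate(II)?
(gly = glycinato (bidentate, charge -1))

Ligands: 1 glycinato (gly, -1), 1 hydroxo (OH, -1), 1 cyano (CN, -1). Ligand charge sum = -3.
With Pd in oxidation state +2, the complex ion is [Pd...]^1−.
Charge balance with ammonium (+1) requires 1 complex ion per 1 ammonium.

NH4[Pd(CN)(gly)(OH)]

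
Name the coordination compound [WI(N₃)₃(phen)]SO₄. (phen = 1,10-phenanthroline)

The 1 sulfate counter-ion carries a total charge of -2, so each complex ion is 2+.
Ligand charges: 1×iodo (-1 each), 3×azido (-1 each), 1×1,10-phenanthroline (neutral); total -4. So W + (-4) = 2+, giving W = +6.
Ligands are named alphabetically: azido before iodo before phenanthroline.

triazidoiodo(1,10-phenanthroline)tungsten(VI) sulfate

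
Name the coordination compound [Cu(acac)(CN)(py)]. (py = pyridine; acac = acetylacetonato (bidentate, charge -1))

There is no counter-ion, so the complex is neutral overall.
Ligand charges: 1×pyridine (neutral), 1×acetylacetonato (-1 each), 1×cyano (-1 each); total -2. So Cu + (-2) = 0, giving Cu = +2.
Ligands are named alphabetically: acetylacetonato before cyano before pyridine.

(acetylacetonato)cyano(pyridine)copper(II)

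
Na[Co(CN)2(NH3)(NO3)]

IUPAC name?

The 1 sodium counter-ion carries a total charge of +1, so each complex ion is 1−.
Ligand charges: 1×ammine (neutral), 2×cyano (-1 each), 1×nitrato (-1 each); total -3. So Co + (-3) = 1−, giving Co = +2.
Ligands are named alphabetically: ammine before cyano before nitrato.
The complex ion is anionic, so cobalt takes the -ate form cobaltate(II).

sodium amminedicyanonitratocobaltate(II)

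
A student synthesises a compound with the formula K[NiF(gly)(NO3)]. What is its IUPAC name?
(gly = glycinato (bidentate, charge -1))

potassium fluoro(glycinato)nitratonickelate(II)

The 1 potassium counter-ion carries a total charge of +1, so each complex ion is 1−.
Ligand charges: 1×fluoro (-1 each), 1×nitrato (-1 each), 1×glycinato (-1 each); total -3. So Ni + (-3) = 1−, giving Ni = +2.
Ligands are named alphabetically: fluoro before glycinato before nitrato.
The complex ion is anionic, so nickel takes the -ate form nickelate(II).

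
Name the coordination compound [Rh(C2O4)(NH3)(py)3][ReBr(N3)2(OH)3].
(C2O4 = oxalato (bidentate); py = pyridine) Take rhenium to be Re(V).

ammineoxalatotris(pyridine)rhodium(III) diazidobromotrihydroxorhenate(V)

Both ions are complex: the cation is named first with the plain metal name, the anion second with the -ate form; each ion's ligands are alphabetised independently.
Re is given as +5; the anion's ligand charges sum to -6, so the complex anion is 1−.
A 1:1 salt means the cation carries the equal and opposite charge, 1+.
Cation: ligand charges sum to -2; for the ion to be 1+, Rh = +3.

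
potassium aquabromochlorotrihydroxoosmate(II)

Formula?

Ligands: 1 aqua (H2O, neutral), 3 hydroxo (OH, -1), 1 chloro (Cl, -1), 1 bromo (Br, -1). Ligand charge sum = -5.
Charge balance with potassium (+1) requires 1 complex ion per 3 potassium.

K3[OsBrCl(H2O)(OH)3]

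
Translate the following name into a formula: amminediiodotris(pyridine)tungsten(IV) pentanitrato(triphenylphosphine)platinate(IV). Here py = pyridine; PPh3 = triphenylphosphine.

[WI2(NH3)(py)3][Pt(NO3)5(PPh3)]2

Cation [W…]: ligand charges -2, W(IV) ⇒ ion charge 2+.
Anion [Pt…]: ligand charges -5, Pt(IV) ⇒ ion charge 1−.
One 2+ cation requires 2 of the 1− anion.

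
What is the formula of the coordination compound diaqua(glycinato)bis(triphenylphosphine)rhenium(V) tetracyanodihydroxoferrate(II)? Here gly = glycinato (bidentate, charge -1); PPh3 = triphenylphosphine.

[Re(gly)(H2O)2(PPh3)2][Fe(CN)4(OH)2]

Cation [Re…]: ligand charges -1, Re(V) ⇒ ion charge 4+.
Anion [Fe…]: ligand charges -6, Fe(II) ⇒ ion charge 4−.
One 4+ cation balances one 4− anion.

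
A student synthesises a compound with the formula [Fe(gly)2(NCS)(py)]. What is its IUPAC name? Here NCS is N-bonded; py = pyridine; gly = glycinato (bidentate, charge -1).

There is no counter-ion, so the complex is neutral overall.
Ligand charges: 1×isothiocyanato (-1 each), 1×pyridine (neutral), 2×glycinato (-1 each); total -3. So Fe + (-3) = 0, giving Fe = +3.
Ligands are named alphabetically: glycinato before isothiocyanato before pyridine.

bis(glycinato)isothiocyanato(pyridine)iron(III)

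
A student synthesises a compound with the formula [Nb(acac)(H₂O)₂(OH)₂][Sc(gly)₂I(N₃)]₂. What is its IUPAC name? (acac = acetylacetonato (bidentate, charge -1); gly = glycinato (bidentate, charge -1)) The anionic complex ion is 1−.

The complex anion is given as 1−; its ligand charges sum to -4, so Sc = +3.
With 2 anions per cation, the cation must be 2×1 = 2+.
Cation: ligand charges sum to -3; for the ion to be 2+, Nb = +5.

(acetylacetonato)diaquadihydroxoniobium(V) azidobis(glycinato)iodoscandate(III)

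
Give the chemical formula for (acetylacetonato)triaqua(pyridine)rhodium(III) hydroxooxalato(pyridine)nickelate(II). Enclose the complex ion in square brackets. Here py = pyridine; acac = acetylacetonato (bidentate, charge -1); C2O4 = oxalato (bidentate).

Cation [Rh…]: ligand charges -1, Rh(III) ⇒ ion charge 2+.
Anion [Ni…]: ligand charges -3, Ni(II) ⇒ ion charge 1−.
One 2+ cation requires 2 of the 1− anion.

[Rh(acac)(H2O)3(py)][Ni(C2O4)(OH)(py)]2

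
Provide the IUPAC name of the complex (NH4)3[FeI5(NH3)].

The 3 ammonium counter-ions carry a total charge of +3, so each complex ion is 3−.
Ligand charges: 1×ammine (neutral), 5×iodo (-1 each); total -5. So Fe + (-5) = 3−, giving Fe = +2.
Ligands are named alphabetically: ammine before iodo.
The complex ion is anionic, so iron takes the -ate form ferrate(II).

ammonium amminepentaiodoferrate(II)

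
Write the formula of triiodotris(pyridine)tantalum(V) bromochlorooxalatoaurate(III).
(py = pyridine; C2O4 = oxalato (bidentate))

[TaI3(py)3][AuBr(C2O4)Cl]2

Cation [Ta…]: ligand charges -3, Ta(V) ⇒ ion charge 2+.
Anion [Au…]: ligand charges -4, Au(III) ⇒ ion charge 1−.
One 2+ cation requires 2 of the 1− anion.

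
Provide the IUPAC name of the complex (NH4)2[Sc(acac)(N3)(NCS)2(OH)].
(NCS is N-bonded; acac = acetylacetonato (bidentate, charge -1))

The 2 ammonium counter-ions carry a total charge of +2, so each complex ion is 2−.
Ligand charges: 2×isothiocyanato (-1 each), 1×hydroxo (-1 each), 1×azido (-1 each), 1×acetylacetonato (-1 each); total -5. So Sc + (-5) = 2−, giving Sc = +3.
The complex ion is anionic, so scandium takes the -ate form scandate(III).

ammonium (acetylacetonato)azidohydroxodiisothiocyanatoscandate(III)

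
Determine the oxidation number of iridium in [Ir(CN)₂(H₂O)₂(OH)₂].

No counter-ion: the bracketed complex is neutral.
Ligand charges: 2×H2O neutral; 2×OH = -2; 2×CN = -2; sum -4.
Ir + (-4) = 0 ⇒ Ir is +4.

+4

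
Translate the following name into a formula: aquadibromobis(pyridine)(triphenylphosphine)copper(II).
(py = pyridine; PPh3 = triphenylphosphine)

Ligands: 2 bromo (Br, -1), 1 aqua (H2O, neutral), 2 pyridine (py, neutral), 1 triphenylphosphine (PPh3, neutral). Ligand charge sum = -2.
With Cu in oxidation state +2, the complex ion is [Cu...].

[CuBr2(H2O)(PPh3)(py)2]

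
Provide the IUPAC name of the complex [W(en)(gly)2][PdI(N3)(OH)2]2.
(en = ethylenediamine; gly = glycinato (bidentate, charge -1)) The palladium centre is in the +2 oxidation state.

(ethylenediamine)bis(glycinato)tungsten(VI) azidodihydroxoiodopalladate(II)

Both ions are complex: the cation is named first with the plain metal name, the anion second with the -ate form; each ion's ligands are alphabetised independently.
Pd is given as +2; the anion's ligand charges sum to -4, so the complex anion is 2−.
With 2 anions per cation, the cation must be 2×2 = 4+.
Cation: ligand charges sum to -2; for the ion to be 4+, W = +6.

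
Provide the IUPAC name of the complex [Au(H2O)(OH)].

There is no counter-ion, so the complex is neutral overall.
Ligand charges: 1×aqua (neutral), 1×hydroxo (-1 each); total -1. So Au + (-1) = 0, giving Au = +1.
Ligands are named alphabetically: aqua before hydroxo.

aquahydroxogold(I)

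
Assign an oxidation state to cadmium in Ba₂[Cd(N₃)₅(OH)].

+2

2 barium outside the brackets (+2 each) → the complex ion is 4−.
Ligand charges: 5×N3 = -5; 1×OH = -1; sum -6.
Cd + (-6) = 4− ⇒ Cd is +2.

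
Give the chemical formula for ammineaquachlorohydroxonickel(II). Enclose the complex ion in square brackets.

Ligands: 1 aqua (H2O, neutral), 1 ammine (NH3, neutral), 1 chloro (Cl, -1), 1 hydroxo (OH, -1). Ligand charge sum = -2.
With Ni in oxidation state +2, the complex ion is [Ni...].

[NiCl(H2O)(NH3)(OH)]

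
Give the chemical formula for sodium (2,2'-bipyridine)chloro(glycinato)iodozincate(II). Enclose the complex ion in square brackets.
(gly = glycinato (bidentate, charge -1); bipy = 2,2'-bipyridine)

Na[Zn(bipy)Cl(gly)I]

Ligands: 1 iodo (I, -1), 1 glycinato (gly, -1), 1 2,2'-bipyridine (bipy, neutral), 1 chloro (Cl, -1). Ligand charge sum = -3.
Charge balance with sodium (+1) requires 1 complex ion per 1 sodium.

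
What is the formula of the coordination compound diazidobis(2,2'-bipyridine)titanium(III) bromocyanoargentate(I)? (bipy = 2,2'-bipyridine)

[Ti(bipy)2(N3)2][AgBr(CN)]

Cation [Ti…]: ligand charges -2, Ti(III) ⇒ ion charge 1+.
Anion [Ag…]: ligand charges -2, Ag(I) ⇒ ion charge 1−.
One 1+ cation balances one 1− anion.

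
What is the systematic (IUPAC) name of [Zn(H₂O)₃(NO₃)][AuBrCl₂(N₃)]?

triaquanitratozinc(II) azidobromodichloroaurate(III)

Zinc is always +2 in its complexes; the cation's ligand charges sum to -1, so the complex cation is 1+.
A 1:1 salt means the anion carries the equal and opposite charge, 1−.
Anion: ligand charges sum to -4; for the ion to be 1−, Au = +3.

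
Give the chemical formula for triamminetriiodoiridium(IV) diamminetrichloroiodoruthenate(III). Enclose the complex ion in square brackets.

Cation [Ir…]: ligand charges -3, Ir(IV) ⇒ ion charge 1+.
Anion [Ru…]: ligand charges -4, Ru(III) ⇒ ion charge 1−.
One 1+ cation balances one 1− anion.

[IrI3(NH3)3][RuCl3I(NH3)2]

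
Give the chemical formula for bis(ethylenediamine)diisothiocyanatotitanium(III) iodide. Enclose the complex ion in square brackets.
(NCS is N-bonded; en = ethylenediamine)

[Ti(en)2(NCS)2]I

Ligands: 2 isothiocyanato (NCS, -1), 2 ethylenediamine (en, neutral). Ligand charge sum = -2.
With Ti in oxidation state +3, the complex ion is [Ti...]^1+.
Charge balance with iodide (-1) requires 1 complex ion per 1 iodide.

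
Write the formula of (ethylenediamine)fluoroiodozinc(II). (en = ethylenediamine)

Ligands: 1 fluoro (F, -1), 1 iodo (I, -1), 1 ethylenediamine (en, neutral). Ligand charge sum = -2.
With Zn in oxidation state +2, the complex ion is [Zn...].

[Zn(en)FI]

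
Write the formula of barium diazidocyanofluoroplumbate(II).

Ligands: 1 cyano (CN, -1), 1 fluoro (F, -1), 2 azido (N3, -1). Ligand charge sum = -4.
Charge balance with barium (+2) requires 1 complex ion per 1 barium.

Ba[Pb(CN)F(N3)2]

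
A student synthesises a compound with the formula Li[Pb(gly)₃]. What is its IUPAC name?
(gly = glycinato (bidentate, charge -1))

lithium tris(glycinato)plumbate(II)

The 1 lithium counter-ion carries a total charge of +1, so each complex ion is 1−.
Ligand charges: 3×glycinato (-1 each); total -3. So Pb + (-3) = 1−, giving Pb = +2.
The complex ion is anionic, so lead takes the -ate form plumbate(II).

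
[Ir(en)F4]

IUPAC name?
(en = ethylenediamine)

(ethylenediamine)tetrafluoroiridium(IV)

There is no counter-ion, so the complex is neutral overall.
Ligand charges: 1×ethylenediamine (neutral), 4×fluoro (-1 each); total -4. So Ir + (-4) = 0, giving Ir = +4.
Ligands are named alphabetically: ethylenediamine before fluoro.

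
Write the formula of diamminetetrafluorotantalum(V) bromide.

Ligands: 4 fluoro (F, -1), 2 ammine (NH3, neutral). Ligand charge sum = -4.
Charge balance with bromide (-1) requires 1 complex ion per 1 bromide.

[TaF4(NH3)2]Br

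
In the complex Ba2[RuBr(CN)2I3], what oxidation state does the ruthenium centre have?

+2

2 barium outside the brackets (+2 each) → the complex ion is 4−.
Ligand charges: 2×CN = -2; 3×I = -3; 1×Br = -1; sum -6.
Ru + (-6) = 4− ⇒ Ru is +2.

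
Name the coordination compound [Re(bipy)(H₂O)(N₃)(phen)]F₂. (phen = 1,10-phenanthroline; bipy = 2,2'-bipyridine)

aquaazido(2,2'-bipyridine)(1,10-phenanthroline)rhenium(III) fluoride

The 2 fluoride counter-ions carry a total charge of -2, so each complex ion is 2+.
Ligand charges: 1×1,10-phenanthroline (neutral), 1×2,2'-bipyridine (neutral), 1×aqua (neutral), 1×azido (-1 each); total -1. So Re + (-1) = 2+, giving Re = +3.
Ligands are named alphabetically: aqua before azido before bipyridine before phenanthroline.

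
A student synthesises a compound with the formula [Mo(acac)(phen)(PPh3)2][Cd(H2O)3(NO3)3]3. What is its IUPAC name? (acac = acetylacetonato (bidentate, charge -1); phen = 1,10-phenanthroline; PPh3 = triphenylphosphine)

Both ions are complex: the cation is named first with the plain metal name, the anion second with the -ate form; each ion's ligands are alphabetised independently.
Cadmium is always +2 in its complexes; the anion's ligand charges sum to -3, so the complex anion is 1−.
With 3 anions per cation, the cation must be 3×1 = 3+.
Cation: ligand charges sum to -1; for the ion to be 3+, Mo = +4.

(acetylacetonato)(1,10-phenanthroline)bis(triphenylphosphine)molybdenum(IV) triaquatrinitratocadmate(II)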